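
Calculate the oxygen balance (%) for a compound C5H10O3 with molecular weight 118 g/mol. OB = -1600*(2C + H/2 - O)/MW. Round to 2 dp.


OB = -1600 * (2C + H/2 - O) / MW
Inner = 2*5 + 10/2 - 3 = 12.00
OB = -1600 * 12.00 / 118 = -162.71%


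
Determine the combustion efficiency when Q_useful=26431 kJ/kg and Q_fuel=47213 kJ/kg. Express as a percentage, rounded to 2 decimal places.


Efficiency = (Q_useful / Q_fuel) * 100
Efficiency = (26431 / 47213) * 100
Efficiency = 0.5598 * 100 = 55.98%


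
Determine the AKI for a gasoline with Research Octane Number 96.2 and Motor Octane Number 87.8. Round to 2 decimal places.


AKI = (RON + MON) / 2
AKI = (96.2 + 87.8) / 2
AKI = 184.0 / 2 = 92.00


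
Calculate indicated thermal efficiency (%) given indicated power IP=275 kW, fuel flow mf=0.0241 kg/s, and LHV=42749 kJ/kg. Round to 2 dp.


eta_ith = (IP / (mf * LHV)) * 100
Denominator = 0.0241 * 42749 = 1030.2509 kW
eta_ith = (275 / 1030.2509) * 100 = 26.69%


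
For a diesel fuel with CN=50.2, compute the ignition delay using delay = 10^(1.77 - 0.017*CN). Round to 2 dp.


delay = 10^(1.77 - 0.017*CN)
Exponent = 1.77 - 0.017*50.2 = 0.9166
delay = 10^0.9166 = 8.25 ms


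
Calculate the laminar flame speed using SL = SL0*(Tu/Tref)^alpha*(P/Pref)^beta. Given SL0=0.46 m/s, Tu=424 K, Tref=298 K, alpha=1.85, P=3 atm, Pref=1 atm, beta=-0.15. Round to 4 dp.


SL = SL0 * (Tu/Tref)^alpha * (P/Pref)^beta
T ratio = 424/298 = 1.42281879
(T ratio)^alpha = 1.42281879^1.85 = 1.920113
(P/Pref)^beta = 3^(-0.15) = 0.848070
SL = 0.46 * 1.920113 * 0.848070 = 0.7491 m/s


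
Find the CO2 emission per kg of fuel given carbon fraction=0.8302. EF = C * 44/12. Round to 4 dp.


EF = C_frac * (M_CO2 / M_C)
EF = 0.8302 * (44/12)
EF = 0.8302 * 3.666667 = 3.0441 kg_CO2/kg_fuel


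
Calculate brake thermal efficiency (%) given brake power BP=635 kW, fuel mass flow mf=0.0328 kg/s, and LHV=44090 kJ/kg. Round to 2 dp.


eta_BTE = (BP / (mf * LHV)) * 100
Denominator = 0.0328 * 44090 = 1446.1520 kW
eta_BTE = (635 / 1446.1520) * 100 = 43.91%


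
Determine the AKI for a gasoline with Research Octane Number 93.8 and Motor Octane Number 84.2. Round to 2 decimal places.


AKI = (RON + MON) / 2
AKI = (93.8 + 84.2) / 2
AKI = 178.0 / 2 = 89.00


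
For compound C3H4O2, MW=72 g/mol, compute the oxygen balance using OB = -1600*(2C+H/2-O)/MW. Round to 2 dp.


OB = -1600 * (2C + H/2 - O) / MW
Inner = 2*3 + 4/2 - 2 = 6.00
OB = -1600 * 6.00 / 72 = -133.33%


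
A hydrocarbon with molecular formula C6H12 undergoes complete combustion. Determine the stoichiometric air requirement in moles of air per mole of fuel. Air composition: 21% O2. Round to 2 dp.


Balanced combustion: C6H12 + 9 O2 -> 6 CO2 + 6 H2O
O2 needed = C + H/4 = 6 + 12/4 = 9.00 moles
Air moles = O2 / 0.21 = 9.00 / 0.21 = 42.86 moles air


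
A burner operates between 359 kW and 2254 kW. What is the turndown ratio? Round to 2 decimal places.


TDR = Q_max / Q_min
TDR = 2254 / 359 = 6.28


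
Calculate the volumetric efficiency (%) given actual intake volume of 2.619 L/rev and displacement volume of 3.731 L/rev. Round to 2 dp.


eta_v = (V_actual / V_disp) * 100
Ratio = 2.619 / 3.731 = 0.7020
eta_v = 0.7020 * 100 = 70.20%


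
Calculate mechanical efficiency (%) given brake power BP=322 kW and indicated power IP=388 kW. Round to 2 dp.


eta_mech = (BP / IP) * 100
Ratio = 322 / 388 = 0.8299
eta_mech = 0.8299 * 100 = 82.99%


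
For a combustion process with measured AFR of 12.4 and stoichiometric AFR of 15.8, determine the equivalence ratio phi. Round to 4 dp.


phi = AFR_stoich / AFR_actual
phi = 15.8 / 12.4 = 1.2742


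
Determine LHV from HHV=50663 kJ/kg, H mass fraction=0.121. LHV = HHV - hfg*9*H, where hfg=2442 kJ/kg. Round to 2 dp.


LHV = HHV - hfg * 9 * H
Water correction = 2442 * 9 * 0.121 = 2659.338 kJ/kg
LHV = 50663 - 2659.338 = 48003.66 kJ/kg


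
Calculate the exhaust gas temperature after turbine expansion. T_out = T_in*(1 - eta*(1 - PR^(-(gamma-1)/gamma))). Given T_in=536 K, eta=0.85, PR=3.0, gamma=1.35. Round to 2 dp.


T_out = T_in * (1 - eta * (1 - PR^(-(gamma-1)/gamma)))
Exponent = -(1.35-1)/1.35 = -0.25925926
PR^exp = 3.0^(-0.25925926) = 0.75214556
Factor = 1 - 0.85*(1 - 0.75214556) = 0.78932373
T_out = 536 * 0.78932373 = 423.08 K


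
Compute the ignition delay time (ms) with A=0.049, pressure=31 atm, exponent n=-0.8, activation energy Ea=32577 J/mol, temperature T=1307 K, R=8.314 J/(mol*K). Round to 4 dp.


tau = A * P^n * exp(Ea/(R*T))
P^n = 31^(-0.8) = 0.06410777
Ea/(R*T) = 32577/(8.314*1307) = 2.997958
exp(Ea/(R*T)) = 20.044555
tau = 0.049 * 0.06410777 * 20.044555 = 0.0630 ms


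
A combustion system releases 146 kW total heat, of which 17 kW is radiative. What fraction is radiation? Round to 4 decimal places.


f_rad = Q_rad / Q_total
f_rad = 17 / 146 = 0.1164


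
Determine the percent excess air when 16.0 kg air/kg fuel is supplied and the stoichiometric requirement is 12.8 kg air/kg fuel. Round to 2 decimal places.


Excess air = actual - stoichiometric = 16.0 - 12.8 = 3.20 kg/kg fuel
Excess air % = (excess / stoich) * 100 = (3.20 / 12.8) * 100 = 25.00%


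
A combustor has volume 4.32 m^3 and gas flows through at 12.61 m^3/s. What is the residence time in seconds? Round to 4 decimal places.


tau = V / Q_flow
tau = 4.32 / 12.61 = 0.3426 s


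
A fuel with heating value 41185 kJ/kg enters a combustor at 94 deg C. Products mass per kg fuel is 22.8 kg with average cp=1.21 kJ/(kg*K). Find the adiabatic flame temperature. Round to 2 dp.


T_ad = T_in + Hc / (m_p * cp)
Denominator = 22.8 * 1.21 = 27.5880
Temperature rise = 41185 / 27.5880 = 1492.86 K
T_ad = 94 + 1492.86 = 1586.86 deg C


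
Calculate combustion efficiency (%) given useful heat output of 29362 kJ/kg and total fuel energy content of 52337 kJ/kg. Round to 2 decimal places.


Efficiency = (Q_useful / Q_fuel) * 100
Efficiency = (29362 / 52337) * 100
Efficiency = 0.5610 * 100 = 56.10%


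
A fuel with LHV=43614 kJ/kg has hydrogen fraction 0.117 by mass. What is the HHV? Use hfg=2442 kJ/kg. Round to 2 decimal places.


HHV = LHV + hfg * 9 * H
Water addition = 2442 * 9 * 0.117 = 2571.426 kJ/kg
HHV = 43614 + 2571.426 = 46185.43 kJ/kg


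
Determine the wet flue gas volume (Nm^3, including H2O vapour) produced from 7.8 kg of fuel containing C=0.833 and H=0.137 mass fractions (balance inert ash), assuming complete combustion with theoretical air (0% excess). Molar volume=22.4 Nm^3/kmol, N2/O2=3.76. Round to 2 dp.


Per kg fuel: CO2 = (C/12 kmol)*22.4 = (0.833/12)*22.4 = 1.55493 Nm^3
Per kg fuel: H2O = (H/2 kmol)*22.4 = (0.137/2)*22.4 = 1.53440 Nm^3
O2 needed per kg fuel = C/12 + H/4 = 0.833/12 + 0.137/4 = 0.10366667 kmol
Per kg fuel: N2 = O2*3.76*22.4 = 0.10366667*3.76*22.4 = 8.73122 Nm^3
Total per kg = 1.55493 + 1.53440 + 8.73122 = 11.82055 Nm^3
Total = 11.82055 * 7.8 = 92.20 Nm^3


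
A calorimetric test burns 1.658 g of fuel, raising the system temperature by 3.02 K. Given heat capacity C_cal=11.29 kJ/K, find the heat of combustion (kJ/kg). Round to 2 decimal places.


Hc = C_cal * delta_T / m_fuel
Q_released = 11.29 * 3.02 = 34.0958 kJ
m_fuel = 1.658 g = 1.658/1000 kg = 0.001658 kg
Hc = 34.0958 / 0.001658 = 20564.41 kJ/kg


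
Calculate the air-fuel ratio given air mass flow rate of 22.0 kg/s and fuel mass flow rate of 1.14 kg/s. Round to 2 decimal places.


AFR = m_air / m_fuel
AFR = 22.0 / 1.14 = 19.30


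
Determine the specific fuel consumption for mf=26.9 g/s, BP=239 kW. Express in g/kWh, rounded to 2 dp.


SFC = (mf / BP) * 3600
Rate = 26.9 / 239 = 0.112552 g/(s*kW)
SFC = 0.112552 * 3600 = 405.19 g/kWh


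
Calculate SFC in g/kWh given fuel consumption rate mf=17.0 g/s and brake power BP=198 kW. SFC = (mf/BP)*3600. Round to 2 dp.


SFC = (mf / BP) * 3600
Rate = 17.0 / 198 = 0.085859 g/(s*kW)
SFC = 0.085859 * 3600 = 309.09 g/kWh


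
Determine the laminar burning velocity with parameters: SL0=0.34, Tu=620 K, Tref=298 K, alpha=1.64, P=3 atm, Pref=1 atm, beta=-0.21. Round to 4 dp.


SL = SL0 * (Tu/Tref)^alpha * (P/Pref)^beta
T ratio = 620/298 = 2.08053691
(T ratio)^alpha = 2.08053691^1.64 = 3.325123
(P/Pref)^beta = 3^(-0.21) = 0.793971
SL = 0.34 * 3.325123 * 0.793971 = 0.8976 m/s


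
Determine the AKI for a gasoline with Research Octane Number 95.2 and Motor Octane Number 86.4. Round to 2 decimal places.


AKI = (RON + MON) / 2
AKI = (95.2 + 86.4) / 2
AKI = 181.6 / 2 = 90.80


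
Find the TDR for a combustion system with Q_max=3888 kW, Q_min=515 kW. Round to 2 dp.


TDR = Q_max / Q_min
TDR = 3888 / 515 = 7.55


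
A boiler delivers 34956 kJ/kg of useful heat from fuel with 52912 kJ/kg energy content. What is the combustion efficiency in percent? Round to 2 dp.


Efficiency = (Q_useful / Q_fuel) * 100
Efficiency = (34956 / 52912) * 100
Efficiency = 0.6606 * 100 = 66.06%


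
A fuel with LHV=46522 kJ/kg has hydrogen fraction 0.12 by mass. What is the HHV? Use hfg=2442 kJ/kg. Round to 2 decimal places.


HHV = LHV + hfg * 9 * H
Water addition = 2442 * 9 * 0.12 = 2637.360 kJ/kg
HHV = 46522 + 2637.360 = 49159.36 kJ/kg


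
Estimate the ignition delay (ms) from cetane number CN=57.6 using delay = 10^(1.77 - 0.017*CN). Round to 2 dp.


delay = 10^(1.77 - 0.017*CN)
Exponent = 1.77 - 0.017*57.6 = 0.7908
delay = 10^0.7908 = 6.18 ms


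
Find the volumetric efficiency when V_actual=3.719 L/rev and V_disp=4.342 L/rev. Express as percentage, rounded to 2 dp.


eta_v = (V_actual / V_disp) * 100
Ratio = 3.719 / 4.342 = 0.8565
eta_v = 0.8565 * 100 = 85.65%


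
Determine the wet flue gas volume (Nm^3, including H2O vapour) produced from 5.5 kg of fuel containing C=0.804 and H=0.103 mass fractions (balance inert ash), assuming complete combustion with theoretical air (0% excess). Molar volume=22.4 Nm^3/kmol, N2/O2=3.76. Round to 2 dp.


Per kg fuel: CO2 = (C/12 kmol)*22.4 = (0.804/12)*22.4 = 1.50080 Nm^3
Per kg fuel: H2O = (H/2 kmol)*22.4 = (0.103/2)*22.4 = 1.15360 Nm^3
O2 needed per kg fuel = C/12 + H/4 = 0.804/12 + 0.103/4 = 0.09275000 kmol
Per kg fuel: N2 = O2*3.76*22.4 = 0.09275000*3.76*22.4 = 7.81178 Nm^3
Total per kg = 1.50080 + 1.15360 + 7.81178 = 10.46618 Nm^3
Total = 10.46618 * 5.5 = 57.56 Nm^3


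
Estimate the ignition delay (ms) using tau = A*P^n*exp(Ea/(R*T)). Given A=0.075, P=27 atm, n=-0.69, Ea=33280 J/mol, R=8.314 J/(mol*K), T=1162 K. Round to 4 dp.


tau = A * P^n * exp(Ea/(R*T))
P^n = 27^(-0.69) = 0.10288664
Ea/(R*T) = 33280/(8.314*1162) = 3.444825
exp(Ea/(R*T)) = 31.337800
tau = 0.075 * 0.10288664 * 31.337800 = 0.2418 ms


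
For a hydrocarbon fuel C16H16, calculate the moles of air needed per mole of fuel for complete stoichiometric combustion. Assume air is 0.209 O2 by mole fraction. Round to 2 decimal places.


Balanced combustion: C16H16 + 20 O2 -> 16 CO2 + 8 H2O
O2 needed = C + H/4 = 16 + 16/4 = 20.00 moles
Air moles = O2 / 0.209 = 20.00 / 0.209 = 95.69 moles air


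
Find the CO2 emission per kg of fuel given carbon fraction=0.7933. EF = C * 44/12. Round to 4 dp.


EF = C_frac * (M_CO2 / M_C)
EF = 0.7933 * (44/12)
EF = 0.7933 * 3.666667 = 2.9088 kg_CO2/kg_fuel


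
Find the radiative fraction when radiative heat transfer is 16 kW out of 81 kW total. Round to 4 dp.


f_rad = Q_rad / Q_total
f_rad = 16 / 81 = 0.1975


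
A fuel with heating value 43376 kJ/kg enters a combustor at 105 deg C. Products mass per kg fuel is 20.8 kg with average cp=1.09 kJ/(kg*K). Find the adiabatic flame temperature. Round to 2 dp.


T_ad = T_in + Hc / (m_p * cp)
Denominator = 20.8 * 1.09 = 22.6720
Temperature rise = 43376 / 22.6720 = 1913.20 K
T_ad = 105 + 1913.20 = 2018.20 deg C


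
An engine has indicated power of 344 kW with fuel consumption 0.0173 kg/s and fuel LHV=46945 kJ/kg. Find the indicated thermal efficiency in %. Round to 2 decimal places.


eta_ith = (IP / (mf * LHV)) * 100
Denominator = 0.0173 * 46945 = 812.1485 kW
eta_ith = (344 / 812.1485) * 100 = 42.36%


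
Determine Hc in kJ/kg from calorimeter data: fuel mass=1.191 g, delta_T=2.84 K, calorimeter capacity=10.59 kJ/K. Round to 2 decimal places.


Hc = C_cal * delta_T / m_fuel
Q_released = 10.59 * 2.84 = 30.0756 kJ
m_fuel = 1.191 g = 1.191/1000 kg = 0.001191 kg
Hc = 30.0756 / 0.001191 = 25252.39 kJ/kg


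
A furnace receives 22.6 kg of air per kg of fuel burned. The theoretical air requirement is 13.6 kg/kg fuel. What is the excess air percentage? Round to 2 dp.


Excess air = actual - stoichiometric = 22.6 - 13.6 = 9.00 kg/kg fuel
Excess air % = (excess / stoich) * 100 = (9.00 / 13.6) * 100 = 66.18%


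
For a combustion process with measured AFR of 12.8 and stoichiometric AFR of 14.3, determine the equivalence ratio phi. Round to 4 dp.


phi = AFR_stoich / AFR_actual
phi = 14.3 / 12.8 = 1.1172


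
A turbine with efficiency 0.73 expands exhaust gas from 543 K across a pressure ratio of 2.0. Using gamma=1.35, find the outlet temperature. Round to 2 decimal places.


T_out = T_in * (1 - eta * (1 - PR^(-(gamma-1)/gamma)))
Exponent = -(1.35-1)/1.35 = -0.25925926
PR^exp = 2.0^(-0.25925926) = 0.83551680
Factor = 1 - 0.73*(1 - 0.83551680) = 0.87992726
T_out = 543 * 0.87992726 = 477.80 K


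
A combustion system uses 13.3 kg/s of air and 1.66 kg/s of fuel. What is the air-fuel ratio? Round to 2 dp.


AFR = m_air / m_fuel
AFR = 13.3 / 1.66 = 8.01


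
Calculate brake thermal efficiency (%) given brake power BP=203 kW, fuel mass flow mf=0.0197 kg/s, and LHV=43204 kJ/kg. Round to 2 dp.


eta_BTE = (BP / (mf * LHV)) * 100
Denominator = 0.0197 * 43204 = 851.1188 kW
eta_BTE = (203 / 851.1188) * 100 = 23.85%


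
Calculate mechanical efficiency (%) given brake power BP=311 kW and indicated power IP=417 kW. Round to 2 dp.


eta_mech = (BP / IP) * 100
Ratio = 311 / 417 = 0.7458
eta_mech = 0.7458 * 100 = 74.58%


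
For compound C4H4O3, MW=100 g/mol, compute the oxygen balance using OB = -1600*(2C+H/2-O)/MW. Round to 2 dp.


OB = -1600 * (2C + H/2 - O) / MW
Inner = 2*4 + 4/2 - 3 = 7.00
OB = -1600 * 7.00 / 100 = -112.00%


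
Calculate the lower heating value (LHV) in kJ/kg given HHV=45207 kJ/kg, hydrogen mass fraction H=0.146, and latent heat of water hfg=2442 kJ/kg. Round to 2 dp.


LHV = HHV - hfg * 9 * H
Water correction = 2442 * 9 * 0.146 = 3208.788 kJ/kg
LHV = 45207 - 3208.788 = 41998.21 kJ/kg


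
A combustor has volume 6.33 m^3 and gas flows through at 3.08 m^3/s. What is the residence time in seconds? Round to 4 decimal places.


tau = V / Q_flow
tau = 6.33 / 3.08 = 2.0552 s


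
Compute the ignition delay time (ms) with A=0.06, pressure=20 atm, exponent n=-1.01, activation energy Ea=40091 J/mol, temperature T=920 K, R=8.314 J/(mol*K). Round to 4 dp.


tau = A * P^n * exp(Ea/(R*T))
P^n = 20^(-1.01) = 0.04852435
Ea/(R*T) = 40091/(8.314*920) = 5.241421
exp(Ea/(R*T)) = 188.938387
tau = 0.06 * 0.04852435 * 188.938387 = 0.5501 ms


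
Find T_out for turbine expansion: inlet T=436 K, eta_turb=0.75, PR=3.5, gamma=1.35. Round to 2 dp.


T_out = T_in * (1 - eta * (1 - PR^(-(gamma-1)/gamma)))
Exponent = -(1.35-1)/1.35 = -0.25925926
PR^exp = 3.5^(-0.25925926) = 0.72267881
Factor = 1 - 0.75*(1 - 0.72267881) = 0.79200911
T_out = 436 * 0.79200911 = 345.32 K


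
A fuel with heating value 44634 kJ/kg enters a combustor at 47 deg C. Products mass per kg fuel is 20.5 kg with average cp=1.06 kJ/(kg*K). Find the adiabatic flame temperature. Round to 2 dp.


T_ad = T_in + Hc / (m_p * cp)
Denominator = 20.5 * 1.06 = 21.7300
Temperature rise = 44634 / 21.7300 = 2054.03 K
T_ad = 47 + 2054.03 = 2101.03 deg C


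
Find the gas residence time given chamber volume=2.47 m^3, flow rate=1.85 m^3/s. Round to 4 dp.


tau = V / Q_flow
tau = 2.47 / 1.85 = 1.3351 s


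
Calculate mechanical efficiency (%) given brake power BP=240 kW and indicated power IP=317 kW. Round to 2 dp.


eta_mech = (BP / IP) * 100
Ratio = 240 / 317 = 0.7571
eta_mech = 0.7571 * 100 = 75.71%


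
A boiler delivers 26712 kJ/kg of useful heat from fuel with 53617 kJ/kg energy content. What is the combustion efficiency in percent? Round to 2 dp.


Efficiency = (Q_useful / Q_fuel) * 100
Efficiency = (26712 / 53617) * 100
Efficiency = 0.4982 * 100 = 49.82%


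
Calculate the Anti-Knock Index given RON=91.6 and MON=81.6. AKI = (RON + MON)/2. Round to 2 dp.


AKI = (RON + MON) / 2
AKI = (91.6 + 81.6) / 2
AKI = 173.2 / 2 = 86.60


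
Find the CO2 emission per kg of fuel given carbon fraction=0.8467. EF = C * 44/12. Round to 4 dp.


EF = C_frac * (M_CO2 / M_C)
EF = 0.8467 * (44/12)
EF = 0.8467 * 3.666667 = 3.1046 kg_CO2/kg_fuel


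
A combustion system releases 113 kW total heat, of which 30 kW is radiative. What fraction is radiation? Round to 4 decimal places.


f_rad = Q_rad / Q_total
f_rad = 30 / 113 = 0.2655


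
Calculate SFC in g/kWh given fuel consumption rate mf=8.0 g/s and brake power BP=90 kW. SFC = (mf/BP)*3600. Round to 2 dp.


SFC = (mf / BP) * 3600
Rate = 8.0 / 90 = 0.088889 g/(s*kW)
SFC = 0.088889 * 3600 = 320.00 g/kWh


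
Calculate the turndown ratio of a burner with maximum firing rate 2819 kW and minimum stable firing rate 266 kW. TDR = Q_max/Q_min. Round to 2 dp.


TDR = Q_max / Q_min
TDR = 2819 / 266 = 10.60


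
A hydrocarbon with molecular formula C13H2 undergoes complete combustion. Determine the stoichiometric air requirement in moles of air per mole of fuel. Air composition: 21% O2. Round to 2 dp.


Balanced combustion: C13H2 + 13.5 O2 -> 13 CO2 + 1 H2O
O2 needed = C + H/4 = 13 + 2/4 = 13.50 moles
Air moles = O2 / 0.21 = 13.50 / 0.21 = 64.29 moles air


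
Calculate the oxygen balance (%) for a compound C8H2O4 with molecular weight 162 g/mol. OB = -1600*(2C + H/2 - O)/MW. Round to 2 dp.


OB = -1600 * (2C + H/2 - O) / MW
Inner = 2*8 + 2/2 - 4 = 13.00
OB = -1600 * 13.00 / 162 = -128.40%


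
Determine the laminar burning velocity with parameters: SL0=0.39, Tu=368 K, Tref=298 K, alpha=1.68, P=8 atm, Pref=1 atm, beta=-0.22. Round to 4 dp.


SL = SL0 * (Tu/Tref)^alpha * (P/Pref)^beta
T ratio = 368/298 = 1.23489933
(T ratio)^alpha = 1.23489933^1.68 = 1.425414
(P/Pref)^beta = 8^(-0.22) = 0.632878
SL = 0.39 * 1.425414 * 0.632878 = 0.3518 m/s


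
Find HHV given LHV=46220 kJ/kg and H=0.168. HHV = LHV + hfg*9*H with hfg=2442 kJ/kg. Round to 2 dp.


HHV = LHV + hfg * 9 * H
Water addition = 2442 * 9 * 0.168 = 3692.304 kJ/kg
HHV = 46220 + 3692.304 = 49912.30 kJ/kg


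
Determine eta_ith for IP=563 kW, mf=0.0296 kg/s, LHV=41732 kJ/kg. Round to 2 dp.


eta_ith = (IP / (mf * LHV)) * 100
Denominator = 0.0296 * 41732 = 1235.2672 kW
eta_ith = (563 / 1235.2672) * 100 = 45.58%


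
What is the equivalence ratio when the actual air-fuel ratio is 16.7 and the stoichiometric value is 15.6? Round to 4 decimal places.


phi = AFR_stoich / AFR_actual
phi = 15.6 / 16.7 = 0.9341


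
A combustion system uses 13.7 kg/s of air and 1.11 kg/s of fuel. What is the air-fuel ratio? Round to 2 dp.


AFR = m_air / m_fuel
AFR = 13.7 / 1.11 = 12.34


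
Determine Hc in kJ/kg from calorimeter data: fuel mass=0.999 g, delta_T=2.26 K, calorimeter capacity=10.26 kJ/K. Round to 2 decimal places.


Hc = C_cal * delta_T / m_fuel
Q_released = 10.26 * 2.26 = 23.1876 kJ
m_fuel = 0.999 g = 0.999/1000 kg = 0.000999 kg
Hc = 23.1876 / 0.000999 = 23210.81 kJ/kg


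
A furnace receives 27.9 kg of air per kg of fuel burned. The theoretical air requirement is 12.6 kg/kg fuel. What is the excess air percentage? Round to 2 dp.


Excess air = actual - stoichiometric = 27.9 - 12.6 = 15.30 kg/kg fuel
Excess air % = (excess / stoich) * 100 = (15.30 / 12.6) * 100 = 121.43%


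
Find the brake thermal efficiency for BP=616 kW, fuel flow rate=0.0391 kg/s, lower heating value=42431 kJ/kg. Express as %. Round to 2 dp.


eta_BTE = (BP / (mf * LHV)) * 100
Denominator = 0.0391 * 42431 = 1659.0521 kW
eta_BTE = (616 / 1659.0521) * 100 = 37.13%


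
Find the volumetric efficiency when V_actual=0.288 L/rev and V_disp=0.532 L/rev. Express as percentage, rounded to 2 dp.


eta_v = (V_actual / V_disp) * 100
Ratio = 0.288 / 0.532 = 0.5414
eta_v = 0.5414 * 100 = 54.14%


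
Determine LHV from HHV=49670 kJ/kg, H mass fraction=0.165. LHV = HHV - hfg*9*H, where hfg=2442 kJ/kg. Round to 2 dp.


LHV = HHV - hfg * 9 * H
Water correction = 2442 * 9 * 0.165 = 3626.370 kJ/kg
LHV = 49670 - 3626.370 = 46043.63 kJ/kg


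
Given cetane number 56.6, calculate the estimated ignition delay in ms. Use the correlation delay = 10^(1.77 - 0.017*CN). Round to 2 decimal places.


delay = 10^(1.77 - 0.017*CN)
Exponent = 1.77 - 0.017*56.6 = 0.8078
delay = 10^0.8078 = 6.42 ms


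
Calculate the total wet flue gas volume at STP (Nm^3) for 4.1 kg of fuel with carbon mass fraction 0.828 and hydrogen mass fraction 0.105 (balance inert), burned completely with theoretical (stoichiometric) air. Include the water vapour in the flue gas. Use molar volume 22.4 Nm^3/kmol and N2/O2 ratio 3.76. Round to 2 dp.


Per kg fuel: CO2 = (C/12 kmol)*22.4 = (0.828/12)*22.4 = 1.54560 Nm^3
Per kg fuel: H2O = (H/2 kmol)*22.4 = (0.105/2)*22.4 = 1.17600 Nm^3
O2 needed per kg fuel = C/12 + H/4 = 0.828/12 + 0.105/4 = 0.09525000 kmol
Per kg fuel: N2 = O2*3.76*22.4 = 0.09525000*3.76*22.4 = 8.02234 Nm^3
Total per kg = 1.54560 + 1.17600 + 8.02234 = 10.74394 Nm^3
Total = 10.74394 * 4.1 = 44.05 Nm^3


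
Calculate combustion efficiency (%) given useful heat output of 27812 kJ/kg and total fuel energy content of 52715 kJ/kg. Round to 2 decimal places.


Efficiency = (Q_useful / Q_fuel) * 100
Efficiency = (27812 / 52715) * 100
Efficiency = 0.5276 * 100 = 52.76%


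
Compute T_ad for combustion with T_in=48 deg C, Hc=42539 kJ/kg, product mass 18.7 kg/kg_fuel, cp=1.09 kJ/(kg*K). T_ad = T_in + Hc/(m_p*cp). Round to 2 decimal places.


T_ad = T_in + Hc / (m_p * cp)
Denominator = 18.7 * 1.09 = 20.3830
Temperature rise = 42539 / 20.3830 = 2086.98 K
T_ad = 48 + 2086.98 = 2134.98 deg C


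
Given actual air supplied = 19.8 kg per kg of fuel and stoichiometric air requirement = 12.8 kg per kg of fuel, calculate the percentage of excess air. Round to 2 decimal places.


Excess air = actual - stoichiometric = 19.8 - 12.8 = 7.00 kg/kg fuel
Excess air % = (excess / stoich) * 100 = (7.00 / 12.8) * 100 = 54.69%


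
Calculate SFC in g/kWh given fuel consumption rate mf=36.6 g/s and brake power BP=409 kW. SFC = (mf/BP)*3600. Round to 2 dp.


SFC = (mf / BP) * 3600
Rate = 36.6 / 409 = 0.089487 g/(s*kW)
SFC = 0.089487 * 3600 = 322.15 g/kWh


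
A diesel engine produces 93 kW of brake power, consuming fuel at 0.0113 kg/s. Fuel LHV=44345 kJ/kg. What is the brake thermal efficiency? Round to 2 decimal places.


eta_BTE = (BP / (mf * LHV)) * 100
Denominator = 0.0113 * 44345 = 501.0985 kW
eta_BTE = (93 / 501.0985) * 100 = 18.56%


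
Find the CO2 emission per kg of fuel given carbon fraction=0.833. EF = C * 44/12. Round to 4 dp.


EF = C_frac * (M_CO2 / M_C)
EF = 0.833 * (44/12)
EF = 0.833 * 3.666667 = 3.0543 kg_CO2/kg_fuel


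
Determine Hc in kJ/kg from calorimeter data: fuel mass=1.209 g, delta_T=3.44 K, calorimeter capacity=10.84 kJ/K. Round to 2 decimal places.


Hc = C_cal * delta_T / m_fuel
Q_released = 10.84 * 3.44 = 37.2896 kJ
m_fuel = 1.209 g = 1.209/1000 kg = 0.001209 kg
Hc = 37.2896 / 0.001209 = 30843.34 kJ/kg


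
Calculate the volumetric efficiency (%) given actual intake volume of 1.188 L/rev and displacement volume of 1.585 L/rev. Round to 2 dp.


eta_v = (V_actual / V_disp) * 100
Ratio = 1.188 / 1.585 = 0.7495
eta_v = 0.7495 * 100 = 74.95%


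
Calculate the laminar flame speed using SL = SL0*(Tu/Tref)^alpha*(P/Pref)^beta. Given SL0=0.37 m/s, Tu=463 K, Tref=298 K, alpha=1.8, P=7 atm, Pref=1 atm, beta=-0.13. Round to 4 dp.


SL = SL0 * (Tu/Tref)^alpha * (P/Pref)^beta
T ratio = 463/298 = 1.55369128
(T ratio)^alpha = 1.55369128^1.8 = 2.210327
(P/Pref)^beta = 7^(-0.13) = 0.776492
SL = 0.37 * 2.210327 * 0.776492 = 0.6350 m/s


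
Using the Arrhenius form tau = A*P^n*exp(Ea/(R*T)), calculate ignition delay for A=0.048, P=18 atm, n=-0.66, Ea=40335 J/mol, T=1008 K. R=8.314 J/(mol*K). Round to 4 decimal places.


tau = A * P^n * exp(Ea/(R*T))
P^n = 18^(-0.66) = 0.14842947
Ea/(R*T) = 40335/(8.314*1008) = 4.812952
exp(Ea/(R*T)) = 123.094427
tau = 0.048 * 0.14842947 * 123.094427 = 0.8770 ms


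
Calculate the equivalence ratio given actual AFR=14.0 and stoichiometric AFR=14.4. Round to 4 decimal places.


phi = AFR_stoich / AFR_actual
phi = 14.4 / 14.0 = 1.0286


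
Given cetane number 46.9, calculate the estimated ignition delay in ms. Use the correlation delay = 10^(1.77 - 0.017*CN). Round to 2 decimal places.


delay = 10^(1.77 - 0.017*CN)
Exponent = 1.77 - 0.017*46.9 = 0.9727
delay = 10^0.9727 = 9.39 ms


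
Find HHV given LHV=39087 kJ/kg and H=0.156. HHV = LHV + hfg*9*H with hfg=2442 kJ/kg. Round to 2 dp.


HHV = LHV + hfg * 9 * H
Water addition = 2442 * 9 * 0.156 = 3428.568 kJ/kg
HHV = 39087 + 3428.568 = 42515.57 kJ/kg


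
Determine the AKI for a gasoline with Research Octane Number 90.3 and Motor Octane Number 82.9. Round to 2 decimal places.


AKI = (RON + MON) / 2
AKI = (90.3 + 82.9) / 2
AKI = 173.2 / 2 = 86.60


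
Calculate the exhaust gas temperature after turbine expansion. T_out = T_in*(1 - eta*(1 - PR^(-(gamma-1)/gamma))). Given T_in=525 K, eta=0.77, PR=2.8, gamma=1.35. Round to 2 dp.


T_out = T_in * (1 - eta * (1 - PR^(-(gamma-1)/gamma)))
Exponent = -(1.35-1)/1.35 = -0.25925926
PR^exp = 2.8^(-0.25925926) = 0.76572026
Factor = 1 - 0.77*(1 - 0.76572026) = 0.81960460
T_out = 525 * 0.81960460 = 430.29 K


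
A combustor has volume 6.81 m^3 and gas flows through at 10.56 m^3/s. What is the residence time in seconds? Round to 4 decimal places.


tau = V / Q_flow
tau = 6.81 / 10.56 = 0.6449 s


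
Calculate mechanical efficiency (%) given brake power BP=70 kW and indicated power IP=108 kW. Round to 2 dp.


eta_mech = (BP / IP) * 100
Ratio = 70 / 108 = 0.6481
eta_mech = 0.6481 * 100 = 64.81%


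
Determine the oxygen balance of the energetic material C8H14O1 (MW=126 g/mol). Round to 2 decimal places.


OB = -1600 * (2C + H/2 - O) / MW
Inner = 2*8 + 14/2 - 1 = 22.00
OB = -1600 * 22.00 / 126 = -279.37%


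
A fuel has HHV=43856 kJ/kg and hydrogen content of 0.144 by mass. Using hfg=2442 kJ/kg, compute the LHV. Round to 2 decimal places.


LHV = HHV - hfg * 9 * H
Water correction = 2442 * 9 * 0.144 = 3164.832 kJ/kg
LHV = 43856 - 3164.832 = 40691.17 kJ/kg


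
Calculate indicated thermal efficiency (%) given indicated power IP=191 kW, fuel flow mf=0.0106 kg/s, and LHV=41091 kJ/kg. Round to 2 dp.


eta_ith = (IP / (mf * LHV)) * 100
Denominator = 0.0106 * 41091 = 435.5646 kW
eta_ith = (191 / 435.5646) * 100 = 43.85%


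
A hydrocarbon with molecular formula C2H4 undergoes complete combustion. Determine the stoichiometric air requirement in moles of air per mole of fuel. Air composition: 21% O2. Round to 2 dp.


Balanced combustion: C2H4 + 3 O2 -> 2 CO2 + 2 H2O
O2 needed = C + H/4 = 2 + 4/4 = 3.00 moles
Air moles = O2 / 0.21 = 3.00 / 0.21 = 14.29 moles air


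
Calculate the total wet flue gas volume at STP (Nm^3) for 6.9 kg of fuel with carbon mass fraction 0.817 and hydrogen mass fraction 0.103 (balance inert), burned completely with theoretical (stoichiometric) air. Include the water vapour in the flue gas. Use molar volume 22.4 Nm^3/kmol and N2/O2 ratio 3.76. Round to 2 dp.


Per kg fuel: CO2 = (C/12 kmol)*22.4 = (0.817/12)*22.4 = 1.52507 Nm^3
Per kg fuel: H2O = (H/2 kmol)*22.4 = (0.103/2)*22.4 = 1.15360 Nm^3
O2 needed per kg fuel = C/12 + H/4 = 0.817/12 + 0.103/4 = 0.09383333 kmol
Per kg fuel: N2 = O2*3.76*22.4 = 0.09383333*3.76*22.4 = 7.90302 Nm^3
Total per kg = 1.52507 + 1.15360 + 7.90302 = 10.58169 Nm^3
Total = 10.58169 * 6.9 = 73.01 Nm^3


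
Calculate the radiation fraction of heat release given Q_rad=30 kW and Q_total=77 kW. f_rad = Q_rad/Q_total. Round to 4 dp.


f_rad = Q_rad / Q_total
f_rad = 30 / 77 = 0.3896


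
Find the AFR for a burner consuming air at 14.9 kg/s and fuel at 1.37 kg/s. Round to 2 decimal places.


AFR = m_air / m_fuel
AFR = 14.9 / 1.37 = 10.88


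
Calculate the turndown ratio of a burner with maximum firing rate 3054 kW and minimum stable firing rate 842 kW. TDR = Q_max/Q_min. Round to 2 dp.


TDR = Q_max / Q_min
TDR = 3054 / 842 = 3.63


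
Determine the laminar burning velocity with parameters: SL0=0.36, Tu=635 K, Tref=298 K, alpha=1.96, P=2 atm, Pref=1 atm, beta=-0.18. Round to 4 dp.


SL = SL0 * (Tu/Tref)^alpha * (P/Pref)^beta
T ratio = 635/298 = 2.13087248
(T ratio)^alpha = 2.13087248^1.96 = 4.405271
(P/Pref)^beta = 2^(-0.18) = 0.882703
SL = 0.36 * 4.405271 * 0.882703 = 1.3999 m/s


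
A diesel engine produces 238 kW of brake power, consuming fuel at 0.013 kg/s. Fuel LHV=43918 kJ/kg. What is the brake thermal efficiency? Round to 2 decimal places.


eta_BTE = (BP / (mf * LHV)) * 100
Denominator = 0.013 * 43918 = 570.9340 kW
eta_BTE = (238 / 570.9340) * 100 = 41.69%


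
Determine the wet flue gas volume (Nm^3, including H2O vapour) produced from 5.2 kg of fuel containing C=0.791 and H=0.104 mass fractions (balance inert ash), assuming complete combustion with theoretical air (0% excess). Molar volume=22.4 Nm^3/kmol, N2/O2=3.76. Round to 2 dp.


Per kg fuel: CO2 = (C/12 kmol)*22.4 = (0.791/12)*22.4 = 1.47653 Nm^3
Per kg fuel: H2O = (H/2 kmol)*22.4 = (0.104/2)*22.4 = 1.16480 Nm^3
O2 needed per kg fuel = C/12 + H/4 = 0.791/12 + 0.104/4 = 0.09191667 kmol
Per kg fuel: N2 = O2*3.76*22.4 = 0.09191667*3.76*22.4 = 7.74159 Nm^3
Total per kg = 1.47653 + 1.16480 + 7.74159 = 10.38292 Nm^3
Total = 10.38292 * 5.2 = 53.99 Nm^3


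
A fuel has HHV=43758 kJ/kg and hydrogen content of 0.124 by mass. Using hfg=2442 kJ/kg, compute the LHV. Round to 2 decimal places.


LHV = HHV - hfg * 9 * H
Water correction = 2442 * 9 * 0.124 = 2725.272 kJ/kg
LHV = 43758 - 2725.272 = 41032.73 kJ/kg


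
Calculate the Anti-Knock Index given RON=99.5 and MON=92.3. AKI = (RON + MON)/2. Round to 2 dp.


AKI = (RON + MON) / 2
AKI = (99.5 + 92.3) / 2
AKI = 191.8 / 2 = 95.90


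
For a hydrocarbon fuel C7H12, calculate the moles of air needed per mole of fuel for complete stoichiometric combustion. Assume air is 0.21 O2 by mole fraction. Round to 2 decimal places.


Balanced combustion: C7H12 + 10 O2 -> 7 CO2 + 6 H2O
O2 needed = C + H/4 = 7 + 12/4 = 10.00 moles
Air moles = O2 / 0.21 = 10.00 / 0.21 = 47.62 moles air


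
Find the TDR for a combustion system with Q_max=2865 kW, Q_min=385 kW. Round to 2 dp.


TDR = Q_max / Q_min
TDR = 2865 / 385 = 7.44


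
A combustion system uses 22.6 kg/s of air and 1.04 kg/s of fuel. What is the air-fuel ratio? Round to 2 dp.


AFR = m_air / m_fuel
AFR = 22.6 / 1.04 = 21.73


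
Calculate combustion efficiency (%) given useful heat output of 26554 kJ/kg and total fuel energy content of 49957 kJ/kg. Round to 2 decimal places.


Efficiency = (Q_useful / Q_fuel) * 100
Efficiency = (26554 / 49957) * 100
Efficiency = 0.5315 * 100 = 53.15%


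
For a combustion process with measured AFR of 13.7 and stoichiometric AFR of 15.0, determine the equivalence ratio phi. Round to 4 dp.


phi = AFR_stoich / AFR_actual
phi = 15.0 / 13.7 = 1.0949


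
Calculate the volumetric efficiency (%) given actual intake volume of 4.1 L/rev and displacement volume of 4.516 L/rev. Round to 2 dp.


eta_v = (V_actual / V_disp) * 100
Ratio = 4.1 / 4.516 = 0.9079
eta_v = 0.9079 * 100 = 90.79%


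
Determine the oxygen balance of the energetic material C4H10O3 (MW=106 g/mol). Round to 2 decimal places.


OB = -1600 * (2C + H/2 - O) / MW
Inner = 2*4 + 10/2 - 3 = 10.00
OB = -1600 * 10.00 / 106 = -150.94%


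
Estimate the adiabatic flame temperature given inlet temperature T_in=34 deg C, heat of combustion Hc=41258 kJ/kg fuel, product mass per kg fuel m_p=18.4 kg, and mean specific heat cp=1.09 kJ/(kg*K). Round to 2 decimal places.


T_ad = T_in + Hc / (m_p * cp)
Denominator = 18.4 * 1.09 = 20.0560
Temperature rise = 41258 / 20.0560 = 2057.14 K
T_ad = 34 + 2057.14 = 2091.14 deg C


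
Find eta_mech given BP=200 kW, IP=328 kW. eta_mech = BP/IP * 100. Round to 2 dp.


eta_mech = (BP / IP) * 100
Ratio = 200 / 328 = 0.6098
eta_mech = 0.6098 * 100 = 60.98%


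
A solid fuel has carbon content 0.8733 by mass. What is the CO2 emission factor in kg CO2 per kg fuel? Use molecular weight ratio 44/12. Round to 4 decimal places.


EF = C_frac * (M_CO2 / M_C)
EF = 0.8733 * (44/12)
EF = 0.8733 * 3.666667 = 3.2021 kg_CO2/kg_fuel


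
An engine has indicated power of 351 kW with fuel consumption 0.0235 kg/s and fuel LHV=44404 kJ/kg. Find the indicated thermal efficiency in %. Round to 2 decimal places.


eta_ith = (IP / (mf * LHV)) * 100
Denominator = 0.0235 * 44404 = 1043.4940 kW
eta_ith = (351 / 1043.4940) * 100 = 33.64%


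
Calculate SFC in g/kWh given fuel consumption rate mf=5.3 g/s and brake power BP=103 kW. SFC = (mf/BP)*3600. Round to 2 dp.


SFC = (mf / BP) * 3600
Rate = 5.3 / 103 = 0.051456 g/(s*kW)
SFC = 0.051456 * 3600 = 185.24 g/kWh


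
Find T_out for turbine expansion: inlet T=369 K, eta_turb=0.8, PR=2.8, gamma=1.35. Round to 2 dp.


T_out = T_in * (1 - eta * (1 - PR^(-(gamma-1)/gamma)))
Exponent = -(1.35-1)/1.35 = -0.25925926
PR^exp = 2.8^(-0.25925926) = 0.76572026
Factor = 1 - 0.8*(1 - 0.76572026) = 0.81257621
T_out = 369 * 0.81257621 = 299.84 K


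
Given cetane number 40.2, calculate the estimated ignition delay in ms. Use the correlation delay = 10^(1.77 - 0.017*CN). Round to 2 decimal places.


delay = 10^(1.77 - 0.017*CN)
Exponent = 1.77 - 0.017*40.2 = 1.0866
delay = 10^1.0866 = 12.21 ms


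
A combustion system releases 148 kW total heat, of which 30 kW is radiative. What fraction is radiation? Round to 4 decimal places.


f_rad = Q_rad / Q_total
f_rad = 30 / 148 = 0.2027


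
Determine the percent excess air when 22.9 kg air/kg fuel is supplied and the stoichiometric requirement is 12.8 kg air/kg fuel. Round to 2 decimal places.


Excess air = actual - stoichiometric = 22.9 - 12.8 = 10.10 kg/kg fuel
Excess air % = (excess / stoich) * 100 = (10.10 / 12.8) * 100 = 78.91%


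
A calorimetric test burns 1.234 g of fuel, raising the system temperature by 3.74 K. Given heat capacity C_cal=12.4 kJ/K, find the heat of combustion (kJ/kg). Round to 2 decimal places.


Hc = C_cal * delta_T / m_fuel
Q_released = 12.4 * 3.74 = 46.3760 kJ
m_fuel = 1.234 g = 1.234/1000 kg = 0.001234 kg
Hc = 46.3760 / 0.001234 = 37581.85 kJ/kg


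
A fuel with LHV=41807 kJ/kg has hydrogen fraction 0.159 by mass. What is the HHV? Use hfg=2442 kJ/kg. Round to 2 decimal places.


HHV = LHV + hfg * 9 * H
Water addition = 2442 * 9 * 0.159 = 3494.502 kJ/kg
HHV = 41807 + 3494.502 = 45301.50 kJ/kg


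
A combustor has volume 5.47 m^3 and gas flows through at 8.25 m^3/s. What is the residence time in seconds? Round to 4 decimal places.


tau = V / Q_flow
tau = 5.47 / 8.25 = 0.6630 s


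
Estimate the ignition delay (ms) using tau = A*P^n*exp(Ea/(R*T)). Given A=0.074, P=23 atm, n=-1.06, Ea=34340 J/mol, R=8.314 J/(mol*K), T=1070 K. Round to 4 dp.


tau = A * P^n * exp(Ea/(R*T))
P^n = 23^(-1.06) = 0.03602206
Ea/(R*T) = 34340/(8.314*1070) = 3.860171
exp(Ea/(R*T)) = 47.473447
tau = 0.074 * 0.03602206 * 47.473447 = 0.1265 ms


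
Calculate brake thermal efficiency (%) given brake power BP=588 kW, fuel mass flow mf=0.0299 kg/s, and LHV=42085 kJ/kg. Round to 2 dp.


eta_BTE = (BP / (mf * LHV)) * 100
Denominator = 0.0299 * 42085 = 1258.3415 kW
eta_BTE = (588 / 1258.3415) * 100 = 46.73%


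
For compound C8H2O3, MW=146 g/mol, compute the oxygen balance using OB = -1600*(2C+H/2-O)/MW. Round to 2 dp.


OB = -1600 * (2C + H/2 - O) / MW
Inner = 2*8 + 2/2 - 3 = 14.00
OB = -1600 * 14.00 / 146 = -153.42%


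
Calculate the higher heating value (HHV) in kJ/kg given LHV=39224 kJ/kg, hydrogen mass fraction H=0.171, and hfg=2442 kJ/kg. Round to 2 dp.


HHV = LHV + hfg * 9 * H
Water addition = 2442 * 9 * 0.171 = 3758.238 kJ/kg
HHV = 39224 + 3758.238 = 42982.24 kJ/kg


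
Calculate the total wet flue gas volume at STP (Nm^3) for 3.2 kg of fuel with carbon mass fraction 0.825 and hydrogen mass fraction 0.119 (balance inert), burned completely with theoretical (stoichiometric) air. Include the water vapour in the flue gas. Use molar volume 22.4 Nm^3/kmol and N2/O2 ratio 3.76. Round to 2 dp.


Per kg fuel: CO2 = (C/12 kmol)*22.4 = (0.825/12)*22.4 = 1.54000 Nm^3
Per kg fuel: H2O = (H/2 kmol)*22.4 = (0.119/2)*22.4 = 1.33280 Nm^3
O2 needed per kg fuel = C/12 + H/4 = 0.825/12 + 0.119/4 = 0.09850000 kmol
Per kg fuel: N2 = O2*3.76*22.4 = 0.09850000*3.76*22.4 = 8.29606 Nm^3
Total per kg = 1.54000 + 1.33280 + 8.29606 = 11.16886 Nm^3
Total = 11.16886 * 3.2 = 35.74 Nm^3


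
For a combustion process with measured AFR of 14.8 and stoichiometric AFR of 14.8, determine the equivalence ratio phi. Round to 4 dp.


phi = AFR_stoich / AFR_actual
phi = 14.8 / 14.8 = 1.0000


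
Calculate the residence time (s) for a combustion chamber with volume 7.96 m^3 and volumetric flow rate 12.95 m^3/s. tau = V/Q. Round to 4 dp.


tau = V / Q_flow
tau = 7.96 / 12.95 = 0.6147 s


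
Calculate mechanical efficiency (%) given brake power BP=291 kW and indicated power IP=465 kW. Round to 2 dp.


eta_mech = (BP / IP) * 100
Ratio = 291 / 465 = 0.6258
eta_mech = 0.6258 * 100 = 62.58%


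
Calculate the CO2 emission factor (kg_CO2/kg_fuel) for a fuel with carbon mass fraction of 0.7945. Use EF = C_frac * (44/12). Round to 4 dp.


EF = C_frac * (M_CO2 / M_C)
EF = 0.7945 * (44/12)
EF = 0.7945 * 3.666667 = 2.9132 kg_CO2/kg_fuel


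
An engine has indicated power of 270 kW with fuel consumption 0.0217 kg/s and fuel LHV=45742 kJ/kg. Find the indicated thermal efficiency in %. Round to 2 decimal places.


eta_ith = (IP / (mf * LHV)) * 100
Denominator = 0.0217 * 45742 = 992.6014 kW
eta_ith = (270 / 992.6014) * 100 = 27.20%


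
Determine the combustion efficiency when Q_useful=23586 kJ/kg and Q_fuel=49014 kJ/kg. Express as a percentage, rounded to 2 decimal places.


Efficiency = (Q_useful / Q_fuel) * 100
Efficiency = (23586 / 49014) * 100
Efficiency = 0.4812 * 100 = 48.12%


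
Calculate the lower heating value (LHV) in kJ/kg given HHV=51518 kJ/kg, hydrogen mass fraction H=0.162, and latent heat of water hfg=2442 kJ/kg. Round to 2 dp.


LHV = HHV - hfg * 9 * H
Water correction = 2442 * 9 * 0.162 = 3560.436 kJ/kg
LHV = 51518 - 3560.436 = 47957.56 kJ/kg


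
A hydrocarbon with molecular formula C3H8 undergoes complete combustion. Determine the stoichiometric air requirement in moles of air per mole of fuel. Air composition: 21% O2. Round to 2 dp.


Balanced combustion: C3H8 + 5 O2 -> 3 CO2 + 4 H2O
O2 needed = C + H/4 = 3 + 8/4 = 5.00 moles
Air moles = O2 / 0.21 = 5.00 / 0.21 = 23.81 moles air


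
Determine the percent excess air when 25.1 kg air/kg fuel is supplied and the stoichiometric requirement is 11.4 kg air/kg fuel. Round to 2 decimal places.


Excess air = actual - stoichiometric = 25.1 - 11.4 = 13.70 kg/kg fuel
Excess air % = (excess / stoich) * 100 = (13.70 / 11.4) * 100 = 120.18%


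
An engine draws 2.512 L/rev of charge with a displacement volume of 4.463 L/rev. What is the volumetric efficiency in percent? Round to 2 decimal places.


eta_v = (V_actual / V_disp) * 100
Ratio = 2.512 / 4.463 = 0.5629
eta_v = 0.5629 * 100 = 56.29%


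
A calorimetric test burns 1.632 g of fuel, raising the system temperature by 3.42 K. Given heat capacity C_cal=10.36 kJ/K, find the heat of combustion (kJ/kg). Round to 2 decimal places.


Hc = C_cal * delta_T / m_fuel
Q_released = 10.36 * 3.42 = 35.4312 kJ
m_fuel = 1.632 g = 1.632/1000 kg = 0.001632 kg
Hc = 35.4312 / 0.001632 = 21710.29 kJ/kg


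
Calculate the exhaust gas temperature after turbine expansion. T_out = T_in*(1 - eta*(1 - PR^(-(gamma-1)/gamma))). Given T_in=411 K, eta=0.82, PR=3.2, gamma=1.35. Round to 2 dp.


T_out = T_in * (1 - eta * (1 - PR^(-(gamma-1)/gamma)))
Exponent = -(1.35-1)/1.35 = -0.25925926
PR^exp = 3.2^(-0.25925926) = 0.73966521
Factor = 1 - 0.82*(1 - 0.73966521) = 0.78652547
T_out = 411 * 0.78652547 = 323.26 K
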